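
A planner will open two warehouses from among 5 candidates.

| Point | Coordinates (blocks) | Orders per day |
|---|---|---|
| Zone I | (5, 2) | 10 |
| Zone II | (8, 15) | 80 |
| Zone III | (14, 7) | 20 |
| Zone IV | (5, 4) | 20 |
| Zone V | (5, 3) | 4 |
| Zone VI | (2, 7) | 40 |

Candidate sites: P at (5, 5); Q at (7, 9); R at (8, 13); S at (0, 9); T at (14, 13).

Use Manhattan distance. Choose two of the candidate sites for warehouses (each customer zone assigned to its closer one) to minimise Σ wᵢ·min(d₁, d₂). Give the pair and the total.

Evaluate every pair (each demand assigned to the nearer of the two):
  {P, R}: total = 638
  {Q, R}: total = 882
  {R, S}: total = 924
  {P, Q}: total = 998
  {P, T}: total = 1018
  {Q, S}: total = 1162
  {R, T}: total = 1192
  {Q, T}: total = 1222
  {S, T}: total = 1284
  {P, S}: total = 1478
Best pair: {P, R} with total 638.

{P, R}, total 638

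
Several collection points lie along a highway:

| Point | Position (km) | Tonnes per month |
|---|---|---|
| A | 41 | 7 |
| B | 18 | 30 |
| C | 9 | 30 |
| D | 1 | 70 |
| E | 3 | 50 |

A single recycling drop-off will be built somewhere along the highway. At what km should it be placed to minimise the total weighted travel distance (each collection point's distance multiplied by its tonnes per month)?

x = 3

For a sum of weighted absolute distances on a line, the optimum is the weighted median (not the mean). Total weight W = 187; half-weight = 93.5.
Sort by position and accumulate weight:
  km 1 (D, w=70) → cum 70
  km 3 (E, w=50) → cum 120  ≥ 93.5 → median here
  km 9 (C, w=30) → cum 150
  km 18 (B, w=30) → cum 180
  km 41 (A, w=7) → cum 187
Optimal location: km 3.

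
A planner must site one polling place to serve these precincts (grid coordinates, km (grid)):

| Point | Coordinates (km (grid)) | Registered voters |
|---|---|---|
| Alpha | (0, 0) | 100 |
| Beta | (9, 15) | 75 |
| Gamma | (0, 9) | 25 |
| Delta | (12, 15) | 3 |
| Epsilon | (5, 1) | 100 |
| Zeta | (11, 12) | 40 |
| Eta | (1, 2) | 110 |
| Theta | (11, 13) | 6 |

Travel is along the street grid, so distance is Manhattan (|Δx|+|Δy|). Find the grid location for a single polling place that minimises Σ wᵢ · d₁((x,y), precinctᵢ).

Manhattan distance separates: Σwᵢ(|x−xᵢ|+|y−yᵢ|) = Σwᵢ|x−xᵢ| + Σwᵢ|y−yᵢ|, so x and y are optimised independently as 1-D weighted medians.
Total weight W = 459; half = 229.5.
x-coordinate, sorted with cumulative weight:
  x=0 (Alpha, w=100) cum 100
  x=0 (Gamma, w=25) cum 125
  x=1 (Eta, w=110) cum 235  ← median
  x=5 (Epsilon, w=100) cum 335
  x=9 (Beta, w=75) cum 410
  x=11 (Zeta, w=40) cum 450
  x=11 (Theta, w=6) cum 456
  x=12 (Delta, w=3) cum 459
⇒ x* = 1
y-coordinate, sorted with cumulative weight:
  y=0 (Alpha, w=100) cum 100
  y=1 (Epsilon, w=100) cum 200
  y=2 (Eta, w=110) cum 310  ← median
  y=9 (Gamma, w=25) cum 335
  y=12 (Zeta, w=40) cum 375
  y=13 (Theta, w=6) cum 381
  y=15 (Beta, w=75) cum 456
  y=15 (Delta, w=3) cum 459
⇒ y* = 2

(1, 2)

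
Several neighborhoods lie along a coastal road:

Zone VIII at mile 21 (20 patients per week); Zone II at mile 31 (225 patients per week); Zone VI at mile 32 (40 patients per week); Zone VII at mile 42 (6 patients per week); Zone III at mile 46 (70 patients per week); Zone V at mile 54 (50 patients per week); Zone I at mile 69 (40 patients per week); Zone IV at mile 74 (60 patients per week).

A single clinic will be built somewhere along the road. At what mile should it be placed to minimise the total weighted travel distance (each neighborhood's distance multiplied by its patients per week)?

For a sum of weighted absolute distances on a line, the optimum is the weighted median (not the mean). Total weight W = 511; half-weight = 255.5.
Sort by position and accumulate weight:
  mile 21 (Zone VIII, w=20) → cum 20
  mile 31 (Zone II, w=225) → cum 245
  mile 32 (Zone VI, w=40) → cum 285  ≥ 255.5 → median here
  mile 42 (Zone VII, w=6) → cum 291
  mile 46 (Zone III, w=70) → cum 361
  mile 54 (Zone V, w=50) → cum 411
  mile 69 (Zone I, w=40) → cum 451
  mile 74 (Zone IV, w=60) → cum 511
Optimal location: mile 32.

x = 32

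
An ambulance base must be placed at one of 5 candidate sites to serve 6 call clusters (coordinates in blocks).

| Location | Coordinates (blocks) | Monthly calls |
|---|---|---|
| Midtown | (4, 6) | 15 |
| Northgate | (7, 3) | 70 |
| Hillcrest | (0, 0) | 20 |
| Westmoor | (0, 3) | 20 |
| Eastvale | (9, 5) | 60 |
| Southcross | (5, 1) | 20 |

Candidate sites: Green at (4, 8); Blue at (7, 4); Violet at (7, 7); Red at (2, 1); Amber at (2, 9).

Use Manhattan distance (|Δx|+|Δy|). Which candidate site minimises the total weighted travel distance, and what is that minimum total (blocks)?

Total weighted distance at each candidate:
  Green (4, 8): total = 1650
  Blue (7, 4): total = 805
  Violet (7, 7): total = 1240
  Red (2, 1): total = 1455
  Amber (2, 9): total = 2105
Minimum is at Blue with total 805 blocks.

Blue, total 805 blocks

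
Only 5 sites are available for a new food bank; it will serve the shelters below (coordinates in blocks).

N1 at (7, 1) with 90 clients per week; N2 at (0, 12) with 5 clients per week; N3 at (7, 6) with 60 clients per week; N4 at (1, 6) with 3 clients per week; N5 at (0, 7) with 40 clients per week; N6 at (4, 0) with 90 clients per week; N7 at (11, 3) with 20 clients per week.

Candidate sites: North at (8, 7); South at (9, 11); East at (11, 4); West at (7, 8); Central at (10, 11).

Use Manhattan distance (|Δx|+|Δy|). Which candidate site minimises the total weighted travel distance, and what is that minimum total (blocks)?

Total weighted distance at each candidate:
  North (8, 7): total = 2289
  South (9, 11): total = 3749
  East (11, 4): total = 2691
  West (7, 8): total = 2319
  Central (10, 11): total = 4017
Minimum is at North with total 2289 blocks.

North, total 2289 blocks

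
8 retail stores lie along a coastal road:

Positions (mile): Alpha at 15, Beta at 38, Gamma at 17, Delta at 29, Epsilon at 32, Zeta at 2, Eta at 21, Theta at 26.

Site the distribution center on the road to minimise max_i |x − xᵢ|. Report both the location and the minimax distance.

location 20, max distance 18

The 1-center on a line is the midpoint of the two extreme points: leftmost at 2, rightmost at 38.
Optimal location = (2 + 38)/2 = 20; maximum distance = (38 − 2)/2 = 18.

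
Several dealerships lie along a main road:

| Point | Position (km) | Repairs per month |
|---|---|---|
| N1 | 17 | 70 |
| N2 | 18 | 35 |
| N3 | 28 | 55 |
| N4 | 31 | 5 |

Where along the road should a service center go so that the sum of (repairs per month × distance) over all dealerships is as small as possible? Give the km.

For a sum of weighted absolute distances on a line, the optimum is the weighted median (not the mean). Total weight W = 165; half-weight = 82.5.
Sort by position and accumulate weight:
  km 17 (N1, w=70) → cum 70
  km 18 (N2, w=35) → cum 105  ≥ 82.5 → median here
  km 28 (N3, w=55) → cum 160
  km 31 (N4, w=5) → cum 165
Optimal location: km 18.

x = 18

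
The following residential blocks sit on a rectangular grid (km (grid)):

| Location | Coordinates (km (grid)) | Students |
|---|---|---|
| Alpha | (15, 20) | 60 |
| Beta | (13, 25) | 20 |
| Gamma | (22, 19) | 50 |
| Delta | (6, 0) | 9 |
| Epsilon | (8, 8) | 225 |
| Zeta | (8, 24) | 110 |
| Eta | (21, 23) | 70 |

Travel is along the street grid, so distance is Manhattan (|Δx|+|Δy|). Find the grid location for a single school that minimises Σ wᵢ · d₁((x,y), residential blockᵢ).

(8, 19)

Manhattan distance separates: Σwᵢ(|x−xᵢ|+|y−yᵢ|) = Σwᵢ|x−xᵢ| + Σwᵢ|y−yᵢ|, so x and y are optimised independently as 1-D weighted medians.
Total weight W = 544; half = 272.
x-coordinate, sorted with cumulative weight:
  x=6 (Delta, w=9) cum 9
  x=8 (Epsilon, w=225) cum 234
  x=8 (Zeta, w=110) cum 344  ← median
  x=13 (Beta, w=20) cum 364
  x=15 (Alpha, w=60) cum 424
  x=21 (Eta, w=70) cum 494
  x=22 (Gamma, w=50) cum 544
⇒ x* = 8
y-coordinate, sorted with cumulative weight:
  y=0 (Delta, w=9) cum 9
  y=8 (Epsilon, w=225) cum 234
  y=19 (Gamma, w=50) cum 284  ← median
  y=20 (Alpha, w=60) cum 344
  y=23 (Eta, w=70) cum 414
  y=24 (Zeta, w=110) cum 524
  y=25 (Beta, w=20) cum 544
⇒ y* = 19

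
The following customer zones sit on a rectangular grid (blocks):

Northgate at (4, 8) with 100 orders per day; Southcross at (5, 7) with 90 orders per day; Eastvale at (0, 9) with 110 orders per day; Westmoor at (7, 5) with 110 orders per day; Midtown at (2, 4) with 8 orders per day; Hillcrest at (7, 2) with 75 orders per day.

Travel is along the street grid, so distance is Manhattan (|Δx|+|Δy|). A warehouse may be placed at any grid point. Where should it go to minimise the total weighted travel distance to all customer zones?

(5, 7)

Manhattan distance separates: Σwᵢ(|x−xᵢ|+|y−yᵢ|) = Σwᵢ|x−xᵢ| + Σwᵢ|y−yᵢ|, so x and y are optimised independently as 1-D weighted medians.
Total weight W = 493; half = 246.5.
x-coordinate, sorted with cumulative weight:
  x=0 (Eastvale, w=110) cum 110
  x=2 (Midtown, w=8) cum 118
  x=4 (Northgate, w=100) cum 218
  x=5 (Southcross, w=90) cum 308  ← median
  x=7 (Westmoor, w=110) cum 418
  x=7 (Hillcrest, w=75) cum 493
⇒ x* = 5
y-coordinate, sorted with cumulative weight:
  y=2 (Hillcrest, w=75) cum 75
  y=4 (Midtown, w=8) cum 83
  y=5 (Westmoor, w=110) cum 193
  y=7 (Southcross, w=90) cum 283  ← median
  y=8 (Northgate, w=100) cum 383
  y=9 (Eastvale, w=110) cum 493
⇒ y* = 7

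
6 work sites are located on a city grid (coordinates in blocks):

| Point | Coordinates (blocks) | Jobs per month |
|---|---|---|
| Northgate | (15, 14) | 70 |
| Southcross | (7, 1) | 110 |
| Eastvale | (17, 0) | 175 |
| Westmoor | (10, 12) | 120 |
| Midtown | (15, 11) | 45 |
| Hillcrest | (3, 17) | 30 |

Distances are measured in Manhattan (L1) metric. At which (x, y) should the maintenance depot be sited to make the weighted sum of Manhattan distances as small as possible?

(15, 1)

Manhattan distance separates: Σwᵢ(|x−xᵢ|+|y−yᵢ|) = Σwᵢ|x−xᵢ| + Σwᵢ|y−yᵢ|, so x and y are optimised independently as 1-D weighted medians.
Total weight W = 550; half = 275.
x-coordinate, sorted with cumulative weight:
  x=3 (Hillcrest, w=30) cum 30
  x=7 (Southcross, w=110) cum 140
  x=10 (Westmoor, w=120) cum 260
  x=15 (Northgate, w=70) cum 330  ← median
  x=15 (Midtown, w=45) cum 375
  x=17 (Eastvale, w=175) cum 550
⇒ x* = 15
y-coordinate, sorted with cumulative weight:
  y=0 (Eastvale, w=175) cum 175
  y=1 (Southcross, w=110) cum 285  ← median
  y=11 (Midtown, w=45) cum 330
  y=12 (Westmoor, w=120) cum 450
  y=14 (Northgate, w=70) cum 520
  y=17 (Hillcrest, w=30) cum 550
⇒ y* = 1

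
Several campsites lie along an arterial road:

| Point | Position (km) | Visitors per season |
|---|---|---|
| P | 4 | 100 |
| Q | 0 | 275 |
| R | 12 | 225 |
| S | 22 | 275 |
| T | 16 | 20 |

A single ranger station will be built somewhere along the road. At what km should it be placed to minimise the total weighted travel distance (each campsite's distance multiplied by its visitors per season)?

For a sum of weighted absolute distances on a line, the optimum is the weighted median (not the mean). Total weight W = 895; half-weight = 447.5.
Sort by position and accumulate weight:
  km 0 (Q, w=275) → cum 275
  km 4 (P, w=100) → cum 375
  km 12 (R, w=225) → cum 600  ≥ 447.5 → median here
  km 16 (T, w=20) → cum 620
  km 22 (S, w=275) → cum 895
Optimal location: km 12.

x = 12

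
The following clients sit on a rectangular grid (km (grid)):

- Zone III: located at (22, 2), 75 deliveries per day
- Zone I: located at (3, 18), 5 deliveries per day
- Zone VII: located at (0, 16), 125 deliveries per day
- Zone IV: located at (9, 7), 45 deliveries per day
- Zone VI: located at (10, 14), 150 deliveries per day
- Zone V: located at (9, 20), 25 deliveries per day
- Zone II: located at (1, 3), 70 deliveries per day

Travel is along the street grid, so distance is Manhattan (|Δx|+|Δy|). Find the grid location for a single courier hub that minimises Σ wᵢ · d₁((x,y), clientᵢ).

(9, 14)

Manhattan distance separates: Σwᵢ(|x−xᵢ|+|y−yᵢ|) = Σwᵢ|x−xᵢ| + Σwᵢ|y−yᵢ|, so x and y are optimised independently as 1-D weighted medians.
Total weight W = 495; half = 247.5.
x-coordinate, sorted with cumulative weight:
  x=0 (Zone VII, w=125) cum 125
  x=1 (Zone II, w=70) cum 195
  x=3 (Zone I, w=5) cum 200
  x=9 (Zone IV, w=45) cum 245
  x=9 (Zone V, w=25) cum 270  ← median
  x=10 (Zone VI, w=150) cum 420
  x=22 (Zone III, w=75) cum 495
⇒ x* = 9
y-coordinate, sorted with cumulative weight:
  y=2 (Zone III, w=75) cum 75
  y=3 (Zone II, w=70) cum 145
  y=7 (Zone IV, w=45) cum 190
  y=14 (Zone VI, w=150) cum 340  ← median
  y=16 (Zone VII, w=125) cum 465
  y=18 (Zone I, w=5) cum 470
  y=20 (Zone V, w=25) cum 495
⇒ y* = 14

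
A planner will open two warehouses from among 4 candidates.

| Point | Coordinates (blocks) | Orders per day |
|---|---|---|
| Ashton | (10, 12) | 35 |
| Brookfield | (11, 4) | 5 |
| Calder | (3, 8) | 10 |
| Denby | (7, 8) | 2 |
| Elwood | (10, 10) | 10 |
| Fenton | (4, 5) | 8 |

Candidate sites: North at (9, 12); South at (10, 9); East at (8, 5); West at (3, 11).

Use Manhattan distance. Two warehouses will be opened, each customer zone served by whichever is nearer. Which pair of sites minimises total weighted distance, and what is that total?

Evaluate every pair (each demand assigned to the nearer of the two):
  {North, East}: total = 205
  {North, West}: total = 213
  {South, West}: total = 239
  {North, South}: total = 243
  {South, East}: total = 255
  {East, West}: total = 440
Best pair: {North, East} with total 205.

{North, East}, total 205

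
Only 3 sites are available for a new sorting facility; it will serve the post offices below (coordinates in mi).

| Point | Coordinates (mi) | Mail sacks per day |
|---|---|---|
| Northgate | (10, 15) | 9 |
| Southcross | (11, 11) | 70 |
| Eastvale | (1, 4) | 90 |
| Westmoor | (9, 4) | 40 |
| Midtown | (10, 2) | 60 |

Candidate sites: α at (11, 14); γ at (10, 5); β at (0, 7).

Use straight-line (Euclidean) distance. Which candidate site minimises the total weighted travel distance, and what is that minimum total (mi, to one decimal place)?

γ, total 1567.3 mi

Total weighted distance at each candidate:
  α (11, 14): total = 2625.9
  γ (10, 5): total = 1567.3
  β (0, 7): total = 2269.5
Minimum is at γ with total 1567.3 mi.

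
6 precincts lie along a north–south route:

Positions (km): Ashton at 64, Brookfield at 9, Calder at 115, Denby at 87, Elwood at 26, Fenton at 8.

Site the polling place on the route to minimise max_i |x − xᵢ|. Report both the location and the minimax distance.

location 61.5, max distance 53.5

The 1-center on a line is the midpoint of the two extreme points: leftmost at 8, rightmost at 115.
Optimal location = (8 + 115)/2 = 61.5; maximum distance = (115 − 8)/2 = 53.5.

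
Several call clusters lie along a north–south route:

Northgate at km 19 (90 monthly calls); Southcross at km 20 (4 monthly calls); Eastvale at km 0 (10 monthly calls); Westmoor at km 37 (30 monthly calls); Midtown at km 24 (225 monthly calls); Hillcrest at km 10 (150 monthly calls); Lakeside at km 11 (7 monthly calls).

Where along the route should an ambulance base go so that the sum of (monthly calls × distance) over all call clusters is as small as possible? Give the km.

For a sum of weighted absolute distances on a line, the optimum is the weighted median (not the mean). Total weight W = 516; half-weight = 258.
Sort by position and accumulate weight:
  km 0 (Eastvale, w=10) → cum 10
  km 10 (Hillcrest, w=150) → cum 160
  km 11 (Lakeside, w=7) → cum 167
  km 19 (Northgate, w=90) → cum 257
  km 20 (Southcross, w=4) → cum 261  ≥ 258 → median here
  km 24 (Midtown, w=225) → cum 486
  km 37 (Westmoor, w=30) → cum 516
Optimal location: km 20.

x = 20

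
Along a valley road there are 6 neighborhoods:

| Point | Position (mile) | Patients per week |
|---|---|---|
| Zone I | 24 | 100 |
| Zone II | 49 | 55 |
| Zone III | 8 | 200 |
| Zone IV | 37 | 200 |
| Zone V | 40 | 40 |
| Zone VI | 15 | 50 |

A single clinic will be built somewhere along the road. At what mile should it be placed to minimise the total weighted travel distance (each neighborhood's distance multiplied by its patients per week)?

x = 24

For a sum of weighted absolute distances on a line, the optimum is the weighted median (not the mean). Total weight W = 645; half-weight = 322.5.
Sort by position and accumulate weight:
  mile 8 (Zone III, w=200) → cum 200
  mile 15 (Zone VI, w=50) → cum 250
  mile 24 (Zone I, w=100) → cum 350  ≥ 322.5 → median here
  mile 37 (Zone IV, w=200) → cum 550
  mile 40 (Zone V, w=40) → cum 590
  mile 49 (Zone II, w=55) → cum 645
Optimal location: mile 24.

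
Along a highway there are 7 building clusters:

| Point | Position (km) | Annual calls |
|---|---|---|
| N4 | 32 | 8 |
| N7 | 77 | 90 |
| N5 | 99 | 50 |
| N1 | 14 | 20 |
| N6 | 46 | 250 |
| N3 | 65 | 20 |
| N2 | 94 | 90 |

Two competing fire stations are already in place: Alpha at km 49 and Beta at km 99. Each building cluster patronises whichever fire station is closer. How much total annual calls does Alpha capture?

The indifferent point is the midpoint (49+99)/2 = 74; building clusters left of it (closer to Alpha at 49) go to Alpha, those right go to Beta.
  N1 at 14 (w=20) → Alpha
  N4 at 32 (w=8) → Alpha
  N6 at 46 (w=250) → Alpha
  N3 at 65 (w=20) → Alpha
  N7 at 77 (w=90) → Beta
  N2 at 94 (w=90) → Beta
  N5 at 99 (w=50) → Beta
Alpha captures 298; Beta captures 230.

298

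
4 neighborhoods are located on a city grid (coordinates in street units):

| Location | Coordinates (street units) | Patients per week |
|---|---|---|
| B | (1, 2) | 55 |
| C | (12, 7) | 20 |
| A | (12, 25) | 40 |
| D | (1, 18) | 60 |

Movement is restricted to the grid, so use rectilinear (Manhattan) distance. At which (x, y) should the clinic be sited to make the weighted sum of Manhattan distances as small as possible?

Manhattan distance separates: Σwᵢ(|x−xᵢ|+|y−yᵢ|) = Σwᵢ|x−xᵢ| + Σwᵢ|y−yᵢ|, so x and y are optimised independently as 1-D weighted medians.
Total weight W = 175; half = 87.5.
x-coordinate, sorted with cumulative weight:
  x=1 (B, w=55) cum 55
  x=1 (D, w=60) cum 115  ← median
  x=12 (C, w=20) cum 135
  x=12 (A, w=40) cum 175
⇒ x* = 1
y-coordinate, sorted with cumulative weight:
  y=2 (B, w=55) cum 55
  y=7 (C, w=20) cum 75
  y=18 (D, w=60) cum 135  ← median
  y=25 (A, w=40) cum 175
⇒ y* = 18

(1, 18)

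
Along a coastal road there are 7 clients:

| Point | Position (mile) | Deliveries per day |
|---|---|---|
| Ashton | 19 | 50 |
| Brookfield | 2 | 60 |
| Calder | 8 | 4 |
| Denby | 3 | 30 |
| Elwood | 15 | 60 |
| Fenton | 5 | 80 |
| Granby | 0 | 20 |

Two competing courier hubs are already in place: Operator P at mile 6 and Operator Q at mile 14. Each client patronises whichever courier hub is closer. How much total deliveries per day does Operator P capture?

194

The indifferent point is the midpoint (6+14)/2 = 10; clients left of it (closer to Operator P at 6) go to Operator P, those right go to Operator Q.
  Granby at 0 (w=20) → Operator P
  Brookfield at 2 (w=60) → Operator P
  Denby at 3 (w=30) → Operator P
  Fenton at 5 (w=80) → Operator P
  Calder at 8 (w=4) → Operator P
  Elwood at 15 (w=60) → Operator Q
  Ashton at 19 (w=50) → Operator Q
Operator P captures 194; Operator Q captures 110.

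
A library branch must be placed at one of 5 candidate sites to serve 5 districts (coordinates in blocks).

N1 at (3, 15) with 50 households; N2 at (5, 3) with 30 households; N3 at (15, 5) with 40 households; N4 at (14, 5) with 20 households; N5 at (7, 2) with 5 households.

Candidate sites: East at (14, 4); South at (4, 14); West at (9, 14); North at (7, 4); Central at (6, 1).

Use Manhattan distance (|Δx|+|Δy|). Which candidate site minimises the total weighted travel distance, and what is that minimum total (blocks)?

Total weighted distance at each candidate:
  East (14, 4): total = 1545
  South (4, 14): total = 1715
  West (9, 14): total = 1750
  North (7, 4): total = 1370
  Central (6, 1): total = 1710
Minimum is at North with total 1370 blocks.

North, total 1370 blocks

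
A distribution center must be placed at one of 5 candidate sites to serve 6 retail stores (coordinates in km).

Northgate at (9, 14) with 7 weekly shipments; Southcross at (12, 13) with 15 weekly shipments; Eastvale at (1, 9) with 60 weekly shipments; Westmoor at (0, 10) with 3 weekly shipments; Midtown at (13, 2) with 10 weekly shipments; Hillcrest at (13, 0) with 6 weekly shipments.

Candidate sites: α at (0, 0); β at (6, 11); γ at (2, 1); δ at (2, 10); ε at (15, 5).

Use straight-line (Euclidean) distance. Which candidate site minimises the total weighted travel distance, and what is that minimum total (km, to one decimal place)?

Total weighted distance at each candidate:
  α (0, 0): total = 1164.7
  β (6, 11): total = 658.2
  γ (2, 1): total = 1025.8
  δ (2, 10): total = 529.1
  ε (15, 5): total = 1193.3
Minimum is at δ with total 529.1 km.

δ, total 529.1 km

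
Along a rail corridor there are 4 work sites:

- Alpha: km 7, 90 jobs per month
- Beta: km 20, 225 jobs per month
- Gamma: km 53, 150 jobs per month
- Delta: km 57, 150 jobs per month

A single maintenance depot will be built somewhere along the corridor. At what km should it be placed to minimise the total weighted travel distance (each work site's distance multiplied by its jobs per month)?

For a sum of weighted absolute distances on a line, the optimum is the weighted median (not the mean). Total weight W = 615; half-weight = 307.5.
Sort by position and accumulate weight:
  km 7 (Alpha, w=90) → cum 90
  km 20 (Beta, w=225) → cum 315  ≥ 307.5 → median here
  km 53 (Gamma, w=150) → cum 465
  km 57 (Delta, w=150) → cum 615
Optimal location: km 20.

x = 20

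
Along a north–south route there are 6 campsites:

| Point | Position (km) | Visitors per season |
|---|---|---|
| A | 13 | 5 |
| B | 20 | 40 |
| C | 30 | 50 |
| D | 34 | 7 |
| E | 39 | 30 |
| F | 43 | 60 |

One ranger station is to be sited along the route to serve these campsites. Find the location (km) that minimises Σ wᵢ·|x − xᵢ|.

For a sum of weighted absolute distances on a line, the optimum is the weighted median (not the mean). Total weight W = 192; half-weight = 96.
Sort by position and accumulate weight:
  km 13 (A, w=5) → cum 5
  km 20 (B, w=40) → cum 45
  km 30 (C, w=50) → cum 95
  km 34 (D, w=7) → cum 102  ≥ 96 → median here
  km 39 (E, w=30) → cum 132
  km 43 (F, w=60) → cum 192
Optimal location: km 34.

x = 34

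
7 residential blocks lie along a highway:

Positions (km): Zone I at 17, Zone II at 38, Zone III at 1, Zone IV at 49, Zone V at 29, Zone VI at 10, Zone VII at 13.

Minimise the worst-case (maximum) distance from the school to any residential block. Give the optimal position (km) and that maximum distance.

location 25, max distance 24

The 1-center on a line is the midpoint of the two extreme points: leftmost at 1, rightmost at 49.
Optimal location = (1 + 49)/2 = 25; maximum distance = (49 − 1)/2 = 24.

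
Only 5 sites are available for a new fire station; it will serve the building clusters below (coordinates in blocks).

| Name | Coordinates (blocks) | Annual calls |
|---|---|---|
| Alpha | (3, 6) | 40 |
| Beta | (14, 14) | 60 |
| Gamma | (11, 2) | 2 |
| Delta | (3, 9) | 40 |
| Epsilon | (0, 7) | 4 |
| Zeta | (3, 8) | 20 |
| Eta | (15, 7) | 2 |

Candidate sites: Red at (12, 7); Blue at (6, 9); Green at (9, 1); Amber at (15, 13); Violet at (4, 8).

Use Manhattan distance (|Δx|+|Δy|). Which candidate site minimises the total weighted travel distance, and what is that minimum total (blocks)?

Total weighted distance at each candidate:
  Red (12, 7): total = 1646
  Blue (6, 9): total = 1298
  Green (9, 1): total = 2430
  Amber (15, 13): total = 1986
  Violet (4, 8): total = 1250
Minimum is at Violet with total 1250 blocks.

Violet, total 1250 blocks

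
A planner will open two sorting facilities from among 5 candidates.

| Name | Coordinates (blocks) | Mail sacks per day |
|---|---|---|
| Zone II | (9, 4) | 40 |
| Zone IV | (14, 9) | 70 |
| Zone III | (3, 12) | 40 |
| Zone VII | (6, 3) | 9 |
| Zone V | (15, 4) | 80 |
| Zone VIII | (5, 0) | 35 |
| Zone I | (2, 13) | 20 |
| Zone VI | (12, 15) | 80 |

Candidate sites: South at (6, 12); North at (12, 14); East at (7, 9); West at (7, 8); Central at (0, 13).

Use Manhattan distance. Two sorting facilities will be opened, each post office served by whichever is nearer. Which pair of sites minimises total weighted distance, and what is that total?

Evaluate every pair (each demand assigned to the nearer of the two):
  {North, West}: total = 2694
  {North, East}: total = 2798
  {South, North}: total = 2806
  {South, West}: total = 3104
  {North, Central}: total = 3104
  {South, East}: total = 3198
  {West, Central}: total = 3324
  {East, Central}: total = 3338
  {East, West}: total = 3434
  {South, Central}: total = 3986
Best pair: {North, West} with total 2694.

{North, West}, total 2694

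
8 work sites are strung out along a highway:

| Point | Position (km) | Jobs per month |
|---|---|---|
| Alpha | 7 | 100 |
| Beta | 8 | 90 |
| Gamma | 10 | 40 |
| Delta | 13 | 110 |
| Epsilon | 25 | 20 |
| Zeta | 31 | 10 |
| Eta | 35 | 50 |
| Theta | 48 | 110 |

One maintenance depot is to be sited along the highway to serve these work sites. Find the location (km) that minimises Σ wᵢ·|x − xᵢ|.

x = 13

For a sum of weighted absolute distances on a line, the optimum is the weighted median (not the mean). Total weight W = 530; half-weight = 265.
Sort by position and accumulate weight:
  km 7 (Alpha, w=100) → cum 100
  km 8 (Beta, w=90) → cum 190
  km 10 (Gamma, w=40) → cum 230
  km 13 (Delta, w=110) → cum 340  ≥ 265 → median here
  km 25 (Epsilon, w=20) → cum 360
  km 31 (Zeta, w=10) → cum 370
  km 35 (Eta, w=50) → cum 420
  km 48 (Theta, w=110) → cum 530
Optimal location: km 13.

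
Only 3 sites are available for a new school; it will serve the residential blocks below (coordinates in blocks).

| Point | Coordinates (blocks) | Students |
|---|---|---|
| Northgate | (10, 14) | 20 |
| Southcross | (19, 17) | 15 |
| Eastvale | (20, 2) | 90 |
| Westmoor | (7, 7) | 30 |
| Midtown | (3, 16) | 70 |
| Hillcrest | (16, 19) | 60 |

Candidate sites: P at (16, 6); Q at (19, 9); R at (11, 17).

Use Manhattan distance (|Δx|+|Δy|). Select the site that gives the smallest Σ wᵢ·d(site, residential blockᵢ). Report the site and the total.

R, total 3830 blocks

Total weighted distance at each candidate:
  P (16, 6): total = 3900
  Q (19, 9): total = 3930
  R (11, 17): total = 3830
Minimum is at R with total 3830 blocks.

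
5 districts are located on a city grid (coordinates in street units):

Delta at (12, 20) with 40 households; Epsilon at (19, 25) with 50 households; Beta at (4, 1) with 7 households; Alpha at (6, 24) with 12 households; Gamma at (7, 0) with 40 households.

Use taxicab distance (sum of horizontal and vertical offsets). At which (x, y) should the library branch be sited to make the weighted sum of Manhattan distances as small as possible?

(12, 20)

Manhattan distance separates: Σwᵢ(|x−xᵢ|+|y−yᵢ|) = Σwᵢ|x−xᵢ| + Σwᵢ|y−yᵢ|, so x and y are optimised independently as 1-D weighted medians.
Total weight W = 149; half = 74.5.
x-coordinate, sorted with cumulative weight:
  x=4 (Beta, w=7) cum 7
  x=6 (Alpha, w=12) cum 19
  x=7 (Gamma, w=40) cum 59
  x=12 (Delta, w=40) cum 99  ← median
  x=19 (Epsilon, w=50) cum 149
⇒ x* = 12
y-coordinate, sorted with cumulative weight:
  y=0 (Gamma, w=40) cum 40
  y=1 (Beta, w=7) cum 47
  y=20 (Delta, w=40) cum 87  ← median
  y=24 (Alpha, w=12) cum 99
  y=25 (Epsilon, w=50) cum 149
⇒ y* = 20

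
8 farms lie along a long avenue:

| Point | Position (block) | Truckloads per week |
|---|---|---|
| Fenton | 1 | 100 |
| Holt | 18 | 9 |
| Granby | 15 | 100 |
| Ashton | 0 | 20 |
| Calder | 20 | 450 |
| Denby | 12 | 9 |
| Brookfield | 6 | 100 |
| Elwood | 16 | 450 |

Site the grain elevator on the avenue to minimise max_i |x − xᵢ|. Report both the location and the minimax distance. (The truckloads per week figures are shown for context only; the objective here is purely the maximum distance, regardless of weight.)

location 10, max distance 10

The 1-center on a line is the midpoint of the two extreme points: leftmost at 0, rightmost at 20.
Optimal location = (0 + 20)/2 = 10; maximum distance = (20 − 0)/2 = 10.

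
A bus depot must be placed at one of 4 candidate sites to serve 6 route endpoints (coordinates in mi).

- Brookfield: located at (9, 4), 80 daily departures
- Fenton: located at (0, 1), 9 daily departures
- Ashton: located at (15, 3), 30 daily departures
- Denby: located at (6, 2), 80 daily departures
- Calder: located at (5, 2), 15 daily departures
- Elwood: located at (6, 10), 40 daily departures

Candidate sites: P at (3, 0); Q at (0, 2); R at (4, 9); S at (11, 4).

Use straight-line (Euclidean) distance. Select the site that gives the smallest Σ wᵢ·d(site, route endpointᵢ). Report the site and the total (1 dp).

Total weighted distance at each candidate:
  P (3, 0): total = 1724.9
  Q (0, 2): total = 2152.6
  R (4, 9): total = 1800.0
  S (11, 4): total = 1224.4
Minimum is at S with total 1224.4 mi.

S, total 1224.4 mi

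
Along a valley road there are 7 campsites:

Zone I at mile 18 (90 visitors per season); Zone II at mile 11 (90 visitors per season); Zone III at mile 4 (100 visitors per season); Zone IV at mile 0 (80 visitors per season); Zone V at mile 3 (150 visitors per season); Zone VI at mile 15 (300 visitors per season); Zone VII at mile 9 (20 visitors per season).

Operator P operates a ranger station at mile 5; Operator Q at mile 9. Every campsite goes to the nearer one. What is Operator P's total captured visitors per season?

330

The indifferent point is the midpoint (5+9)/2 = 7; campsites left of it (closer to Operator P at 5) go to Operator P, those right go to Operator Q.
  Zone IV at 0 (w=80) → Operator P
  Zone V at 3 (w=150) → Operator P
  Zone III at 4 (w=100) → Operator P
  Zone VII at 9 (w=20) → Operator Q
  Zone II at 11 (w=90) → Operator Q
  Zone VI at 15 (w=300) → Operator Q
  Zone I at 18 (w=90) → Operator Q
Operator P captures 330; Operator Q captures 500.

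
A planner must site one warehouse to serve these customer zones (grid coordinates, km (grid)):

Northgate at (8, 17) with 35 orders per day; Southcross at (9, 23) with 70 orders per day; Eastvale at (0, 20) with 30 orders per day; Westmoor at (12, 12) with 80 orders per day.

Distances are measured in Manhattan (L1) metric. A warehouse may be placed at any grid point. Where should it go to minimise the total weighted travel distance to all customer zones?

(9, 17)

Manhattan distance separates: Σwᵢ(|x−xᵢ|+|y−yᵢ|) = Σwᵢ|x−xᵢ| + Σwᵢ|y−yᵢ|, so x and y are optimised independently as 1-D weighted medians.
Total weight W = 215; half = 107.5.
x-coordinate, sorted with cumulative weight:
  x=0 (Eastvale, w=30) cum 30
  x=8 (Northgate, w=35) cum 65
  x=9 (Southcross, w=70) cum 135  ← median
  x=12 (Westmoor, w=80) cum 215
⇒ x* = 9
y-coordinate, sorted with cumulative weight:
  y=12 (Westmoor, w=80) cum 80
  y=17 (Northgate, w=35) cum 115  ← median
  y=20 (Eastvale, w=30) cum 145
  y=23 (Southcross, w=70) cum 215
⇒ y* = 17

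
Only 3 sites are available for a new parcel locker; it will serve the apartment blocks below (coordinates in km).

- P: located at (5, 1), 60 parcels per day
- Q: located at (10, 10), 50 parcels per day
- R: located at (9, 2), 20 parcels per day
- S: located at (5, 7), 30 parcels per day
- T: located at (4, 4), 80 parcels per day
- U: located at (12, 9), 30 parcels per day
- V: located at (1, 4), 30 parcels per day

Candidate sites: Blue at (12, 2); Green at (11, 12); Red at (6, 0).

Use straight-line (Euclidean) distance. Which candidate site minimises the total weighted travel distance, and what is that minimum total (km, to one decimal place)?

Total weighted distance at each candidate:
  Blue (12, 2): total = 2359.8
  Green (11, 12): total = 2631.3
  Red (6, 0): total = 1782.0
Minimum is at Red with total 1782.0 km.

Red, total 1782.0 km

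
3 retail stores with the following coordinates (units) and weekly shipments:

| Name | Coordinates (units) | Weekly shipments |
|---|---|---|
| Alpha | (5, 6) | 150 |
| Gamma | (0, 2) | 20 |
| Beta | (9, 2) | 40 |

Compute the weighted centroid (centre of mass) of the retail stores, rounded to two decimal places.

(5.29, 4.86)

The minimiser of Σwᵢ‖p−pᵢ‖² is the weighted centroid p* = (Σwᵢpᵢ)/(Σwᵢ).
Σwᵢ = 210.
Σwᵢxᵢ = 150·5 + 20·0 + 40·9 = 1110.
Σwᵢyᵢ = 150·6 + 20·2 + 40·2 = 1020.
x* = 1110/210 = 5.29, y* = 1020/210 = 4.86.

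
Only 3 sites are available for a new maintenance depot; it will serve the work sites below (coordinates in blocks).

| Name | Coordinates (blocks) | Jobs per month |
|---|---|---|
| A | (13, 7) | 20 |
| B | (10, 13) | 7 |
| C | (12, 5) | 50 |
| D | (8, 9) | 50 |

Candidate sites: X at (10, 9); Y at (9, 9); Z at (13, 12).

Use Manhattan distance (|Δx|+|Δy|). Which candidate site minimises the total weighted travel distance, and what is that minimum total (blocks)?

Total weighted distance at each candidate:
  X (10, 9): total = 528
  Y (9, 9): total = 555
  Z (13, 12): total = 928
Minimum is at X with total 528 blocks.

X, total 528 blocks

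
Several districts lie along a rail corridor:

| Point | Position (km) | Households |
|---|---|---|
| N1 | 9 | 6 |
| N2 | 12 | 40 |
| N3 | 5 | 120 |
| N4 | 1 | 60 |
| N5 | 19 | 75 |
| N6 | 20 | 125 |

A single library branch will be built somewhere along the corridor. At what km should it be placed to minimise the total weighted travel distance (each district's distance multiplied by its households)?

For a sum of weighted absolute distances on a line, the optimum is the weighted median (not the mean). Total weight W = 426; half-weight = 213.
Sort by position and accumulate weight:
  km 1 (N4, w=60) → cum 60
  km 5 (N3, w=120) → cum 180
  km 9 (N1, w=6) → cum 186
  km 12 (N2, w=40) → cum 226  ≥ 213 → median here
  km 19 (N5, w=75) → cum 301
  km 20 (N6, w=125) → cum 426
Optimal location: km 12.

x = 12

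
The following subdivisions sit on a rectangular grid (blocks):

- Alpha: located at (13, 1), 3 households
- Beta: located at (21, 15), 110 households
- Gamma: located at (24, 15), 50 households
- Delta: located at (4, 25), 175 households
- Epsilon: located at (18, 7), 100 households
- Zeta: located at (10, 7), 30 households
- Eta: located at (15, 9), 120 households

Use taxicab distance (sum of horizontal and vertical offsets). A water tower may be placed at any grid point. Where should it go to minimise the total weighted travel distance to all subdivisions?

Manhattan distance separates: Σwᵢ(|x−xᵢ|+|y−yᵢ|) = Σwᵢ|x−xᵢ| + Σwᵢ|y−yᵢ|, so x and y are optimised independently as 1-D weighted medians.
Total weight W = 588; half = 294.
x-coordinate, sorted with cumulative weight:
  x=4 (Delta, w=175) cum 175
  x=10 (Zeta, w=30) cum 205
  x=13 (Alpha, w=3) cum 208
  x=15 (Eta, w=120) cum 328  ← median
  x=18 (Epsilon, w=100) cum 428
  x=21 (Beta, w=110) cum 538
  x=24 (Gamma, w=50) cum 588
⇒ x* = 15
y-coordinate, sorted with cumulative weight:
  y=1 (Alpha, w=3) cum 3
  y=7 (Epsilon, w=100) cum 103
  y=7 (Zeta, w=30) cum 133
  y=9 (Eta, w=120) cum 253
  y=15 (Beta, w=110) cum 363  ← median
  y=15 (Gamma, w=50) cum 413
  y=25 (Delta, w=175) cum 588
⇒ y* = 15

(15, 15)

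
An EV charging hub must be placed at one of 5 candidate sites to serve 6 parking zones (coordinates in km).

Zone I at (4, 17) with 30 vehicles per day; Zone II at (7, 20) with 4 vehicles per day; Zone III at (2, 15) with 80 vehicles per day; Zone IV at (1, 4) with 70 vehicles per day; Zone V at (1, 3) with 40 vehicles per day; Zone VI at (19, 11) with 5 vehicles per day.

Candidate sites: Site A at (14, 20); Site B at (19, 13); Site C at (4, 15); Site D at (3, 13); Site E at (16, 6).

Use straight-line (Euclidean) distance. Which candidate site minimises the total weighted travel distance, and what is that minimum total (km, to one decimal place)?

Total weighted distance at each candidate:
  Site A (14, 20): total = 3731.8
  Site B (19, 13): total = 4133.0
  Site C (4, 15): total = 1613.8
  Site D (3, 13): total = 1468.7
  Site E (16, 6): total = 3586.7
Minimum is at Site D with total 1468.7 km.

Site D, total 1468.7 km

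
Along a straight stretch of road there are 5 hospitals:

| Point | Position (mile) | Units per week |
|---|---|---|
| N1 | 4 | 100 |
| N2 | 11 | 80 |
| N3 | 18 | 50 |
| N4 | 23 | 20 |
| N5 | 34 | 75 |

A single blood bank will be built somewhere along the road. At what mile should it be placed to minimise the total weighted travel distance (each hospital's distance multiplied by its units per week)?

For a sum of weighted absolute distances on a line, the optimum is the weighted median (not the mean). Total weight W = 325; half-weight = 162.5.
Sort by position and accumulate weight:
  mile 4 (N1, w=100) → cum 100
  mile 11 (N2, w=80) → cum 180  ≥ 162.5 → median here
  mile 18 (N3, w=50) → cum 230
  mile 23 (N4, w=20) → cum 250
  mile 34 (N5, w=75) → cum 325
Optimal location: mile 11.

x = 11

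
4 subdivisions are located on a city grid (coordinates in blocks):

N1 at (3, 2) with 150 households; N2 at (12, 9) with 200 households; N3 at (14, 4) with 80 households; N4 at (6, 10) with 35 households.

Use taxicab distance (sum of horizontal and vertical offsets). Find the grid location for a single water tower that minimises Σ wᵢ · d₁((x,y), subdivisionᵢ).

Manhattan distance separates: Σwᵢ(|x−xᵢ|+|y−yᵢ|) = Σwᵢ|x−xᵢ| + Σwᵢ|y−yᵢ|, so x and y are optimised independently as 1-D weighted medians.
Total weight W = 465; half = 232.5.
x-coordinate, sorted with cumulative weight:
  x=3 (N1, w=150) cum 150
  x=6 (N4, w=35) cum 185
  x=12 (N2, w=200) cum 385  ← median
  x=14 (N3, w=80) cum 465
⇒ x* = 12
y-coordinate, sorted with cumulative weight:
  y=2 (N1, w=150) cum 150
  y=4 (N3, w=80) cum 230
  y=9 (N2, w=200) cum 430  ← median
  y=10 (N4, w=35) cum 465
⇒ y* = 9

(12, 9)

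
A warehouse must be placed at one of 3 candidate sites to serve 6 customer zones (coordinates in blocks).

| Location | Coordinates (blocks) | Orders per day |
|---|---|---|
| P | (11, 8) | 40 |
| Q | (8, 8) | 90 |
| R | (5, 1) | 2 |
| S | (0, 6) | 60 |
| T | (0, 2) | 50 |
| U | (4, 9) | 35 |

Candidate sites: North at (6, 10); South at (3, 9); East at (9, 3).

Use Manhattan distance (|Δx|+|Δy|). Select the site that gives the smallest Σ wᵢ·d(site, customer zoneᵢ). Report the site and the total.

Total weighted distance at each candidate:
  North (6, 10): total = 2065
  South (3, 9): total = 1815
  East (9, 3): total = 2437
Minimum is at South with total 1815 blocks.

South, total 1815 blocks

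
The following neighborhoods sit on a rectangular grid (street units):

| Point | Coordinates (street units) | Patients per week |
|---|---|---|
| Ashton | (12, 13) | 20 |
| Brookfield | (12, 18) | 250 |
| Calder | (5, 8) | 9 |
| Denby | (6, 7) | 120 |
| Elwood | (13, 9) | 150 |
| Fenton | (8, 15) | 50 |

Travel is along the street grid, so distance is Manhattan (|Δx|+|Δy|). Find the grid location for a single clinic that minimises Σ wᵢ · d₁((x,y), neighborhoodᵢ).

Manhattan distance separates: Σwᵢ(|x−xᵢ|+|y−yᵢ|) = Σwᵢ|x−xᵢ| + Σwᵢ|y−yᵢ|, so x and y are optimised independently as 1-D weighted medians.
Total weight W = 599; half = 299.5.
x-coordinate, sorted with cumulative weight:
  x=5 (Calder, w=9) cum 9
  x=6 (Denby, w=120) cum 129
  x=8 (Fenton, w=50) cum 179
  x=12 (Ashton, w=20) cum 199
  x=12 (Brookfield, w=250) cum 449  ← median
  x=13 (Elwood, w=150) cum 599
⇒ x* = 12
y-coordinate, sorted with cumulative weight:
  y=7 (Denby, w=120) cum 120
  y=8 (Calder, w=9) cum 129
  y=9 (Elwood, w=150) cum 279
  y=13 (Ashton, w=20) cum 299
  y=15 (Fenton, w=50) cum 349  ← median
  y=18 (Brookfield, w=250) cum 599
⇒ y* = 15

(12, 15)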